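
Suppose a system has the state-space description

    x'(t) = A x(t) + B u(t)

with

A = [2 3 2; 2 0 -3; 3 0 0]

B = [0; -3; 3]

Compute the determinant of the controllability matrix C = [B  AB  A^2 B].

AB = [[-3], [-9], [0]]
A^2B = [[-33], [-6], [-9]]
Controllability matrix C = [B  AB  A^2B] = [[0, -3, -33], [-3, -9, -6], [3, 0, -9]]
Expanding along the first row, det(C) = 0·((-9)·(-9) - (-6)·0) - (-3)·((-3)·(-9) - (-6)·3) + (-33)·((-3)·0 - (-9)·3) = 0·81 - (-3)·45 + (-33)·27 = -756
Since det(C) ≠ 0, rank(C) = 3 and the system is completely controllable.

-756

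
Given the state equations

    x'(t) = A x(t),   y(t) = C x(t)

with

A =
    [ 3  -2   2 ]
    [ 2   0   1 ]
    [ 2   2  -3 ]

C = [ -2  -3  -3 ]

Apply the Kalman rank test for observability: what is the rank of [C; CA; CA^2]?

3

CA = [[-18, -2, 2]]
CA^2 = [[-54, 40, -44]]
Observability matrix O = [C; CA; CA^2] = [[-2, -3, -3], [-18, -2, 2], [-54, 40, -44]]
det(O) = (-2)·((-2)·(-44) - 2·40) - (-3)·((-18)·(-44) - 2·(-54)) + (-3)·((-18)·40 - (-2)·(-54)) = (-2)·8 - (-3)·900 + (-3)·(-828) = 5168 ≠ 0, so rank(O) = 3.
rank(O) = 3 = n, so the pair (A, C) is completely observable.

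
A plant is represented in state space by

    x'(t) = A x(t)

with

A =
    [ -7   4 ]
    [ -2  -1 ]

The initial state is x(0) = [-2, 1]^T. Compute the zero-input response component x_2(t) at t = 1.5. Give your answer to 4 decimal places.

det(sI - A) = s^2 - (tr A)s + det A, with tr A = (-7) + (-1) = -8 and det A = (-7)·(-1) - 4·(-2) = 7 - (-8) = 15.
So p(s) = det(sI - A) = s^2 + 8s + 15.
Factor s^2 + 8s + 15: two numbers with sum -8 and product 15 are -3 and -5, so s^2 + 8s + 15 = (s + 3)(s + 5).
Hence p(s) = (s + 3) (s + 5), with roots -5, -3.
The eigenvalues -5, -3 are distinct and real, so A is diagonalisable and x(t) = e^{At} x(0) = V diag(e^{λ_i t}) V^{-1} x(0), where the columns of V are the eigenvectors.
λ = -5: A - (-5)I = [[-2, 4], [-2, 4]]. Row 1 gives (-2)·v1 + 4·v2 = 0, so take v_1 = [-2, -1]^T.
λ = -3: A - (-3)I = [[-4, 4], [-2, 2]]. Row 1 gives (-4)·v1 + 4·v2 = 0, so take v_2 = [-1, -1]^T.
V = [v_1 v_2] = [[-2, -1], [-1, -1]] has det V = 1, so V^{-1} = adj(V)/det V = [[-1, 1], [1, -2]].
Modal coordinates z(0) = V^{-1} x(0): (-1)·(-2) + 1·1 = 3; 1·(-2) + (-2)·1 = -4; so z(0) = [3, -4]^T.
x_2(t) = Σ_i (v_i)_2 · z_i(0) · e^{λ_i t} (row 2 of V times the modal terms).
x_2(1.5) = (-1)·3·e^{-5·1.5} + (-1)·(-4)·e^{-3·1.5} = (-3)·0.000553 + 4·0.011109 = 0.0428.

0.0428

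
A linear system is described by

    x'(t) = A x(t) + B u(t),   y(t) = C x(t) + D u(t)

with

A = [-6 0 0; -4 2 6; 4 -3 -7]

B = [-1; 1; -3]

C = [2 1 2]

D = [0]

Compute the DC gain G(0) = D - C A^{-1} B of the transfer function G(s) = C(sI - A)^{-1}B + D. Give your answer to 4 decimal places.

G(0) = C(-A)^{-1}B + D = -C A^{-1} B + D.
det A = -24, so A^{-1} = (1/-24)·adj(A) = [[-1/6, 0, 0], [1/6, -7/4, -3/2], [-1/6, 3/4, 1/2]]
A^{-1} B = [1/6, 31/12, -7/12]^T
C A^{-1} B = 7/4
G(0) = D - C A^{-1} B = 0 - (7/4) = -7/4 ≈ -1.7500

-1.7500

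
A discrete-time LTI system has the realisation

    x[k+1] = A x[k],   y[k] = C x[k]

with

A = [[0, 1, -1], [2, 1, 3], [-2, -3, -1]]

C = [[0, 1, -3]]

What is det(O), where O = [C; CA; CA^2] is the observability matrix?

160

CA = [[8, 10, 6]]
CA^2 = [[8, 0, 16]]
Observability matrix O = [C; CA; CA^2] = [[0, 1, -3], [8, 10, 6], [8, 0, 16]]
Expanding along the first row, det(O) = 0·(10·16 - 6·0) - 1·(8·16 - 6·8) + (-3)·(8·0 - 10·8) = 0·160 - 1·80 + (-3)·(-80) = 160
Since det(O) ≠ 0, rank(O) = 3 and the system is completely observable.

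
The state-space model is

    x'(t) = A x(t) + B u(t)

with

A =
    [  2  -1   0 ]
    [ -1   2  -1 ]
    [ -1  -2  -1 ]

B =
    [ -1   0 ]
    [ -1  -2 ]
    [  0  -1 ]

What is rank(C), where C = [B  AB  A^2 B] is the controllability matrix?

AB = [[-1, 2], [-1, -3], [3, 5]]
A^2B = [[-1, 7], [-4, -13], [0, -1]]
Controllability matrix C = [B  AB  A^2B] = [[-1, 0, -1, 2, -1, 7], [-1, -2, -1, -3, -4, -13], [0, -1, 3, 5, 0, -1]]
Take the 3×3 submatrix of C formed by columns 1, 2, 3: [[-1, 0, -1], [-1, -2, -1], [0, -1, 3]]. Its determinant is (-1)·((-2)·3 - (-1)·(-1)) - 0·((-1)·3 - (-1)·0) + (-1)·((-1)·(-1) - (-2)·0) = (-1)·(-7) - 0·(-3) + (-1)·1 = 6 ≠ 0.
So rank(C) ≥ 3; since C has 3 rows, rank(C) = 3.
rank(C) = 3 = n, so the pair (A, B) is completely controllable.

3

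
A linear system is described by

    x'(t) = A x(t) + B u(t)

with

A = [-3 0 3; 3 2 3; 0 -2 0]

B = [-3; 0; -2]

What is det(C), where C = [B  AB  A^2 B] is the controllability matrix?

AB = [[3], [-15], [0]]
A^2B = [[-9], [-21], [30]]
Controllability matrix C = [B  AB  A^2B] = [[-3, 3, -9], [0, -15, -21], [-2, 0, 30]]
Expanding along the first row, det(C) = (-3)·((-15)·30 - (-21)·0) - 3·(0·30 - (-21)·(-2)) + (-9)·(0·0 - (-15)·(-2)) = (-3)·(-450) - 3·(-42) + (-9)·(-30) = 1746
Since det(C) ≠ 0, rank(C) = 3 and the system is completely controllable.

1746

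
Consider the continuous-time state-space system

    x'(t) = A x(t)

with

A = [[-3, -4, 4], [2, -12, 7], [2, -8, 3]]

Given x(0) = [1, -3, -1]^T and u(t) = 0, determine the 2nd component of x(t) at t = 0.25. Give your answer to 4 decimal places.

0.6505

det(sI - A) = s^3 - (tr A)s^2 + (M11 + M22 + M33)s - det A, where Mii is the 2×2 principal minor of A obtained by deleting row i and column i.
tr A = (-3) + (-12) + 3 = -12; M11 = (-12)·3 - 7·(-8) = -36 - (-56) = 20; M22 = (-3)·3 - 4·2 = -9 - 8 = -17; M33 = (-3)·(-12) - (-4)·2 = 36 - (-8) = 44; sum of minors = 47.
det A = (-3)·((-12)·3 - 7·(-8)) - (-4)·(2·3 - 7·2) + 4·(2·(-8) - (-12)·2) = (-3)·20 - (-4)·(-8) + 4·8 = -60.
So p(s) = det(sI - A) = s^3 + 12s^2 + 47s + 60.
Rational-root test: any integer root divides 60. Testing small divisors, s = -3 works: p(-3) = -27 + 108 + (-141) + 60 = 0, so (s + 3) is a factor.
Dividing, p(s) = (s + 3)(s^2 + 9s + 20).
Factor s^2 + 9s + 20: two numbers with sum -9 and product 20 are -4 and -5, so s^2 + 9s + 20 = (s + 4)(s + 5).
Hence p(s) = (s + 3) (s + 4) (s + 5), with roots -5, -4, -3.
The eigenvalues -5, -4, -3 are distinct and real, so A is diagonalisable and x(t) = e^{At} x(0) = V diag(e^{λ_i t}) V^{-1} x(0), where the columns of V are the eigenvectors.
λ = -5: A - (-5)I = [[2, -4, 4], [2, -7, 7], [2, -8, 8]]. v must be orthogonal to every row; (row 1) × (row 2) = [0, -6, -6], so take v_1 = [0, -1, -1]^T.
λ = -4: A - (-4)I = [[1, -4, 4], [2, -8, 7], [2, -8, 7]]. v must be orthogonal to every row; (row 1) × (row 2) = [4, 1, 0], so take v_2 = [4, 1, 0]^T.
λ = -3: A - (-3)I = [[0, -4, 4], [2, -9, 7], [2, -8, 6]]. v must be orthogonal to every row; (row 1) × (row 2) = [8, 8, 8], so take v_3 = [1, 1, 1]^T.
V = [v_1 v_2 v_3] = [[0, 4, 1], [-1, 1, 1], [-1, 0, 1]] has det V = 1, so V^{-1} = adj(V)/det V = [[1, -4, 3], [0, 1, -1], [1, -4, 4]].
Modal coordinates z(0) = V^{-1} x(0): 1·1 + (-4)·(-3) + 3·(-1) = 10; 0·1 + 1·(-3) + (-1)·(-1) = -2; 1·1 + (-4)·(-3) + 4·(-1) = 9; so z(0) = [10, -2, 9]^T.
x_2(t) = Σ_i (v_i)_2 · z_i(0) · e^{λ_i t} (row 2 of V times the modal terms).
x_2(0.25) = (-1)·10·e^{-5·0.25} + 1·(-2)·e^{-4·0.25} + 1·9·e^{-3·0.25} = (-10)·0.286505 + (-2)·0.367879 + 9·0.472367 = 0.6505.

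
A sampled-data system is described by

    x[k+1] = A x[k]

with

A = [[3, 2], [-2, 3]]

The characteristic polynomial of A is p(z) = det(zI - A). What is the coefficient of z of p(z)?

For a 2×2 matrix, det(zI - A) = z^2 - (tr A)z + det A.
tr A = 6, det A = 13.
So p(z) = z^2 - 6z + 13.
The coefficient of z is -6.

-6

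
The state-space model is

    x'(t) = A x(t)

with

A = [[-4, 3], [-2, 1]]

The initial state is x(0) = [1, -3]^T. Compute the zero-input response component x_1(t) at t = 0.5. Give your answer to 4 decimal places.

-2.2573

det(sI - A) = s^2 - (tr A)s + det A, with tr A = (-4) + 1 = -3 and det A = (-4)·1 - 3·(-2) = -4 - (-6) = 2.
So p(s) = det(sI - A) = s^2 + 3s + 2.
Factor s^2 + 3s + 2: two numbers with sum -3 and product 2 are -1 and -2, so s^2 + 3s + 2 = (s + 1)(s + 2).
Hence p(s) = (s + 1) (s + 2), with roots -2, -1.
The eigenvalues -2, -1 are distinct and real, so A is diagonalisable and x(t) = e^{At} x(0) = V diag(e^{λ_i t}) V^{-1} x(0), where the columns of V are the eigenvectors.
λ = -2: A - (-2)I = [[-2, 3], [-2, 3]]. Row 1 gives (-2)·v1 + 3·v2 = 0, so take v_1 = [3, 2]^T.
λ = -1: A - (-1)I = [[-3, 3], [-2, 2]]. Row 1 gives (-3)·v1 + 3·v2 = 0, so take v_2 = [1, 1]^T.
V = [v_1 v_2] = [[3, 1], [2, 1]] has det V = 1, so V^{-1} = adj(V)/det V = [[1, -1], [-2, 3]].
Modal coordinates z(0) = V^{-1} x(0): 1·1 + (-1)·(-3) = 4; (-2)·1 + 3·(-3) = -11; so z(0) = [4, -11]^T.
x_1(t) = Σ_i (v_i)_1 · z_i(0) · e^{λ_i t} (row 1 of V times the modal terms).
x_1(0.5) = 3·4·e^{-2·0.5} + 1·(-11)·e^{-1·0.5} = 12·0.367879 + (-11)·0.606531 = -2.2573.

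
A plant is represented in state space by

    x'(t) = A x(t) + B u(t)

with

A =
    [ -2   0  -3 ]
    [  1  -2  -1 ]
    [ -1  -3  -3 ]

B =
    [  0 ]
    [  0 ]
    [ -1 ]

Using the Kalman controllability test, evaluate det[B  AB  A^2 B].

AB = [[3], [1], [3]]
A^2B = [[-15], [-2], [-15]]
Controllability matrix C = [B  AB  A^2B] = [[0, 3, -15], [0, 1, -2], [-1, 3, -15]]
Expanding along the first row, det(C) = 0·(1·(-15) - (-2)·3) - 3·(0·(-15) - (-2)·(-1)) + (-15)·(0·3 - 1·(-1)) = 0·(-9) - 3·(-2) + (-15)·1 = -9
Since det(C) ≠ 0, rank(C) = 3 and the system is completely controllable.

-9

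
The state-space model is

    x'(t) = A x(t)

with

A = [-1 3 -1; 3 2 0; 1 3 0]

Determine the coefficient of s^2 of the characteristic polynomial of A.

Expand det(sI - A) for the 3×3 matrix.
p(s) = s^3 - s^2 - 10s + 7.
(Check: constant term = det(-A) = (-1)^3 det A = 7; coefficient of s^2 = -tr A = -1.)
The coefficient of s^2 is -1.

-1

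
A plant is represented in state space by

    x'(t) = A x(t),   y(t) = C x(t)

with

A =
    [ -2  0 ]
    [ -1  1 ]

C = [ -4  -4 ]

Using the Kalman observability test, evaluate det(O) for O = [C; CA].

CA = [[12, -4]]
Observability matrix O = [C; CA] = [[-4, -4], [12, -4]]
det(O) = (-4)·(-4) - (-4)·12 = 16 - (-48) = 64
Since det(O) ≠ 0, rank(O) = 2 and the system is completely observable.

64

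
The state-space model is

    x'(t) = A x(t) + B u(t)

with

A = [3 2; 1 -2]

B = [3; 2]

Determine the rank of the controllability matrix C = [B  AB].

AB = [[13], [-1]]
Controllability matrix C = [B  AB] = [[3, 13], [2, -1]]
det(C) = 3·(-1) - 13·2 = -3 - 26 = -29 ≠ 0, so rank(C) = 2.
rank(C) = 2 = n, so the pair (A, B) is completely controllable.

2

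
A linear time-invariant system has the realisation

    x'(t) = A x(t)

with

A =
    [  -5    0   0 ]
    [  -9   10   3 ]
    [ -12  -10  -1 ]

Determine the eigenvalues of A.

-5, 4, 5

det(sI - A) = s^3 - (tr A)s^2 + (M11 + M22 + M33)s - det A, where Mii is the 2×2 principal minor of A obtained by deleting row i and column i.
tr A = (-5) + 10 + (-1) = 4; M11 = 10·(-1) - 3·(-10) = -10 - (-30) = 20; M22 = (-5)·(-1) - 0·(-12) = 5 - 0 = 5; M33 = (-5)·10 - 0·(-9) = -50 - 0 = -50; sum of minors = -25.
det A = (-5)·(10·(-1) - 3·(-10)) - 0·((-9)·(-1) - 3·(-12)) + 0·((-9)·(-10) - 10·(-12)) = (-5)·20 - 0·45 + 0·210 = -100.
So p(s) = det(sI - A) = s^3 - 4s^2 - 25s + 100.
Rational-root test: any integer root divides 100. Testing small divisors, s = 4 works: p(4) = 64 + (-64) + (-100) + 100 = 0, so (s - 4) is a factor.
Dividing, p(s) = (s - 4)(s^2 - 25).
Factor s^2 - 25: two numbers with sum 0 and product -25 are 5 and -5, so s^2 - 25 = (s - 5)(s + 5).
Hence p(s) = (s - 5) (s - 4) (s + 5), with roots -5, 4, 5.
At least one eigenvalue has non-negative real part, so the system is not asymptotically stable.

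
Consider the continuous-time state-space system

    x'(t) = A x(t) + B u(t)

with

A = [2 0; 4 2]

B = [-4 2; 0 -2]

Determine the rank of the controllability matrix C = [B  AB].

2

AB = [[-8, 4], [-16, 4]]
Controllability matrix C = [B  AB] = [[-4, 2, -8, 4], [0, -2, -16, 4]]
Take the 2×2 submatrix of C formed by columns 1, 2: [[-4, 2], [0, -2]]. Its determinant is (-4)·(-2) - 2·0 = 8 - 0 = 8 ≠ 0.
So rank(C) ≥ 2; since C has 2 rows, rank(C) = 2.
rank(C) = 2 = n, so the pair (A, B) is completely controllable.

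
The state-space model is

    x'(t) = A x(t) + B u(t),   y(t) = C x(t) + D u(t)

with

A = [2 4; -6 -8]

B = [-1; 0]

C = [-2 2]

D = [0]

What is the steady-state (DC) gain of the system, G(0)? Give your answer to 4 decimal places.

3.5000

G(0) = C(-A)^{-1}B + D = -C A^{-1} B + D.
det A = 8, so A^{-1} = (1/8)·adj(A) = [[-1, -1/2], [3/4, 1/4]]
A^{-1} B = [1, -3/4]^T
C A^{-1} B = -7/2
G(0) = D - C A^{-1} B = 0 - (-7/2) = 7/2 ≈ 3.5000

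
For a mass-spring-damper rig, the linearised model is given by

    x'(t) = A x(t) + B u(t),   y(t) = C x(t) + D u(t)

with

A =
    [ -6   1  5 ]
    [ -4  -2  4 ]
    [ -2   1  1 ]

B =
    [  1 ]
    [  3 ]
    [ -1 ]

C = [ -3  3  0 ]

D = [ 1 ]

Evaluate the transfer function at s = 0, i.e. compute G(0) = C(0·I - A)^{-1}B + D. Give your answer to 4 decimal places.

5.5000

G(0) = C(-A)^{-1}B + D = -C A^{-1} B + D.
det A = -8, so A^{-1} = (1/-8)·adj(A) = [[3/4, -1/2, -7/4], [1/2, -1/2, -1/2], [1, -1/2, -2]]
A^{-1} B = [1, -1/2, 3/2]^T
C A^{-1} B = -9/2
G(0) = D - C A^{-1} B = 1 - (-9/2) = 11/2 ≈ 5.5000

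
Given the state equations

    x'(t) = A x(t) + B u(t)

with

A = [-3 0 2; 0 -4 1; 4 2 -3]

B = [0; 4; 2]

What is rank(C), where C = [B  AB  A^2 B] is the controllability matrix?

AB = [[4], [-14], [2]]
A^2B = [[-8], [58], [-18]]
Controllability matrix C = [B  AB  A^2B] = [[0, 4, -8], [4, -14, 58], [2, 2, -18]]
det(C) = 0·((-14)·(-18) - 58·2) - 4·(4·(-18) - 58·2) + (-8)·(4·2 - (-14)·2) = 0·136 - 4·(-188) + (-8)·36 = 464 ≠ 0, so rank(C) = 3.
rank(C) = 3 = n, so the pair (A, B) is completely controllable.

3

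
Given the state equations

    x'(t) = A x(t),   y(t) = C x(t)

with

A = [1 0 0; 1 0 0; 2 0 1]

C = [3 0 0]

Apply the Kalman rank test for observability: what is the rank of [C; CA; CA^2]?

CA = [[3, 0, 0]]
CA^2 = [[3, 0, 0]]
Observability matrix O = [C; CA; CA^2] = [[3, 0, 0], [3, 0, 0], [3, 0, 0]]
Every row of O is a scalar multiple of row 1 = [3, 0, 0] (multipliers 1, 1, 1), so the rows span a one-dimensional space.
O ≠ 0, hence rank(O) = 1.
rank(O) = 1 < n = 3, so the pair (A, C) is not completely observable.

1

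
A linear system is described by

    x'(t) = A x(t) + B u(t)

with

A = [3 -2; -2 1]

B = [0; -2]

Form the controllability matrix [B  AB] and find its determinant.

AB = [[4], [-2]]
Controllability matrix C = [B  AB] = [[0, 4], [-2, -2]]
det(C) = 0·(-2) - 4·(-2) = 0 - (-8) = 8
Since det(C) ≠ 0, rank(C) = 2 and the system is completely controllable.

8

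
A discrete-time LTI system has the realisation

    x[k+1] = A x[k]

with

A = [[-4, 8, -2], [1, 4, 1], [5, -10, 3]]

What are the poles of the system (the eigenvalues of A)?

det(zI - A) = z^3 - (tr A)z^2 + (M11 + M22 + M33)z - det A, where Mii is the 2×2 principal minor of A obtained by deleting row i and column i.
tr A = (-4) + 4 + 3 = 3; M11 = 4·3 - 1·(-10) = 12 - (-10) = 22; M22 = (-4)·3 - (-2)·5 = -12 - (-10) = -2; M33 = (-4)·4 - 8·1 = -16 - 8 = -24; sum of minors = -4.
det A = (-4)·(4·3 - 1·(-10)) - 8·(1·3 - 1·5) + (-2)·(1·(-10) - 4·5) = (-4)·22 - 8·(-2) + (-2)·(-30) = -12.
So p(z) = det(zI - A) = z^3 - 3z^2 - 4z + 12.
Rational-root test: any integer root divides 12. Testing small divisors, z = -2 works: p(-2) = -8 + (-12) + 8 + 12 = 0, so (z + 2) is a factor.
Dividing, p(z) = (z + 2)(z^2 - 5z + 6).
Factor z^2 - 5z + 6: two numbers with sum 5 and product 6 are 3 and 2, so z^2 - 5z + 6 = (z - 3)(z - 2).
Hence p(z) = (z - 3) (z - 2) (z + 2), with roots -2, 2, 3.

-2, 2, 3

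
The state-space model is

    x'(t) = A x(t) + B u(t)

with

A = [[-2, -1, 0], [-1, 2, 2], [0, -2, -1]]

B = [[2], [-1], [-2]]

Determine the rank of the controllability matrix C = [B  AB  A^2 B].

3

AB = [[-3], [-8], [4]]
A^2B = [[14], [-5], [12]]
Controllability matrix C = [B  AB  A^2B] = [[2, -3, 14], [-1, -8, -5], [-2, 4, 12]]
det(C) = 2·((-8)·12 - (-5)·4) - (-3)·((-1)·12 - (-5)·(-2)) + 14·((-1)·4 - (-8)·(-2)) = 2·(-76) - (-3)·(-22) + 14·(-20) = -498 ≠ 0, so rank(C) = 3.
rank(C) = 3 = n, so the pair (A, B) is completely controllable.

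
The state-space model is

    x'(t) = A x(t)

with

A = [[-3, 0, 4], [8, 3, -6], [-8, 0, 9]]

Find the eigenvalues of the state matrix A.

det(sI - A) = s^3 - (tr A)s^2 + (M11 + M22 + M33)s - det A, where Mii is the 2×2 principal minor of A obtained by deleting row i and column i.
tr A = (-3) + 3 + 9 = 9; M11 = 3·9 - (-6)·0 = 27 - 0 = 27; M22 = (-3)·9 - 4·(-8) = -27 - (-32) = 5; M33 = (-3)·3 - 0·8 = -9 - 0 = -9; sum of minors = 23.
det A = (-3)·(3·9 - (-6)·0) - 0·(8·9 - (-6)·(-8)) + 4·(8·0 - 3·(-8)) = (-3)·27 - 0·24 + 4·24 = 15.
So p(s) = det(sI - A) = s^3 - 9s^2 + 23s - 15.
Rational-root test: any integer root divides -15. Testing small divisors, s = 1 works: p(1) = 1 + (-9) + 23 + (-15) = 0, so (s - 1) is a factor.
Dividing, p(s) = (s - 1)(s^2 - 8s + 15).
Factor s^2 - 8s + 15: two numbers with sum 8 and product 15 are 5 and 3, so s^2 - 8s + 15 = (s - 5)(s - 3).
Hence p(s) = (s - 5) (s - 3) (s - 1), with roots 1, 3, 5.
At least one eigenvalue has non-negative real part, so the system is not asymptotically stable.

1, 3, 5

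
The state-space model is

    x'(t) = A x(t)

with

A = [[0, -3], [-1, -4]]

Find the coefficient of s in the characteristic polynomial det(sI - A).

4

For a 2×2 matrix, det(sI - A) = s^2 - (tr A)s + det A.
tr A = -4, det A = -3.
So p(s) = s^2 + 4s - 3.
The coefficient of s is 4.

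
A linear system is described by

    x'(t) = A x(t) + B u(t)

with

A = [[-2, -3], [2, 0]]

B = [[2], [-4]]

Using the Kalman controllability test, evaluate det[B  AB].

40

AB = [[8], [4]]
Controllability matrix C = [B  AB] = [[2, 8], [-4, 4]]
det(C) = 2·4 - 8·(-4) = 8 - (-32) = 40
Since det(C) ≠ 0, rank(C) = 2 and the system is completely controllable.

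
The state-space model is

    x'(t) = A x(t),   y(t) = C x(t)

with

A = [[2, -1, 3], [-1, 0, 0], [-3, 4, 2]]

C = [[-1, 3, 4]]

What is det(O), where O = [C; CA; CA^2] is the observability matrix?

-227

CA = [[-17, 17, 5]]
CA^2 = [[-66, 37, -41]]
Observability matrix O = [C; CA; CA^2] = [[-1, 3, 4], [-17, 17, 5], [-66, 37, -41]]
Expanding along the first row, det(O) = (-1)·(17·(-41) - 5·37) - 3·((-17)·(-41) - 5·(-66)) + 4·((-17)·37 - 17·(-66)) = (-1)·(-882) - 3·1027 + 4·493 = -227
Since det(O) ≠ 0, rank(O) = 3 and the system is completely observable.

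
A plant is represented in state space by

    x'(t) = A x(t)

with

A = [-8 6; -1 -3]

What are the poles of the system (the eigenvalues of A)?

det(sI - A) = s^2 - (tr A)s + det A, with tr A = (-8) + (-3) = -11 and det A = (-8)·(-3) - 6·(-1) = 24 - (-6) = 30.
So p(s) = det(sI - A) = s^2 + 11s + 30.
Factor s^2 + 11s + 30: two numbers with sum -11 and product 30 are -5 and -6, so s^2 + 11s + 30 = (s + 5)(s + 6).
Hence p(s) = (s + 5) (s + 6), with roots -6, -5.
All eigenvalues have negative real part, so the system is asymptotically stable.

-6, -5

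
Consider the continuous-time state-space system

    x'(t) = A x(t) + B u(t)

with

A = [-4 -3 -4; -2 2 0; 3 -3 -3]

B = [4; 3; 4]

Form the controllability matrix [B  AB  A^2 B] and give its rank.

AB = [[-41], [-2], [-9]]
A^2B = [[206], [78], [-90]]
Controllability matrix C = [B  AB  A^2B] = [[4, -41, 206], [3, -2, 78], [4, -9, -90]]
det(C) = 4·((-2)·(-90) - 78·(-9)) - (-41)·(3·(-90) - 78·4) + 206·(3·(-9) - (-2)·4) = 4·882 - (-41)·(-582) + 206·(-19) = -24248 ≠ 0, so rank(C) = 3.
rank(C) = 3 = n, so the pair (A, B) is completely controllable.

3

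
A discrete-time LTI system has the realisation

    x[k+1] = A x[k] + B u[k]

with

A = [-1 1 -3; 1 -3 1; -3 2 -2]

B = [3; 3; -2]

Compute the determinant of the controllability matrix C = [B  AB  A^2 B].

AB = [[6], [-8], [1]]
A^2B = [[-17], [31], [-36]]
Controllability matrix C = [B  AB  A^2B] = [[3, 6, -17], [3, -8, 31], [-2, 1, -36]]
Expanding along the first row, det(C) = 3·((-8)·(-36) - 31·1) - 6·(3·(-36) - 31·(-2)) + (-17)·(3·1 - (-8)·(-2)) = 3·257 - 6·(-46) + (-17)·(-13) = 1268
Since det(C) ≠ 0, rank(C) = 3 and the system is completely controllable.

1268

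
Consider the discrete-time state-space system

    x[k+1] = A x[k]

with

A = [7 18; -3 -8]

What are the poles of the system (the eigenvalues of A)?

-2, 1

det(zI - A) = z^2 - (tr A)z + det A, with tr A = 7 + (-8) = -1 and det A = 7·(-8) - 18·(-3) = -56 - (-54) = -2.
So p(z) = det(zI - A) = z^2 + z - 2.
Factor z^2 + z - 2: two numbers with sum -1 and product -2 are 1 and -2, so z^2 + z - 2 = (z - 1)(z + 2).
Hence p(z) = (z - 1) (z + 2), with roots -2, 1.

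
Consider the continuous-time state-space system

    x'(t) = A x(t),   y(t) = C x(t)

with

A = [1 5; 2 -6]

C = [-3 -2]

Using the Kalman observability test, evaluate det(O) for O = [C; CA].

CA = [[-7, -3]]
Observability matrix O = [C; CA] = [[-3, -2], [-7, -3]]
det(O) = (-3)·(-3) - (-2)·(-7) = 9 - 14 = -5
Since det(O) ≠ 0, rank(O) = 2 and the system is completely observable.

-5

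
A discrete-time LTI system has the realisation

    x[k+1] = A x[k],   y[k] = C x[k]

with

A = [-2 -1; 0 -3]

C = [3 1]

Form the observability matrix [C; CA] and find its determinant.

-12

CA = [[-6, -6]]
Observability matrix O = [C; CA] = [[3, 1], [-6, -6]]
det(O) = 3·(-6) - 1·(-6) = -18 - (-6) = -12
Since det(O) ≠ 0, rank(O) = 2 and the system is completely observable.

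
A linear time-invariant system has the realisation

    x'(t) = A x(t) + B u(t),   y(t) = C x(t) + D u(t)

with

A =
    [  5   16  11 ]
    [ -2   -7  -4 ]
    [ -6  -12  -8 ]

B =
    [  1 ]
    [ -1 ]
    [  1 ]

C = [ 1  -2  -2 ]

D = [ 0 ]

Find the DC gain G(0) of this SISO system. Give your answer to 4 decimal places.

1.1667

G(0) = C(-A)^{-1}B + D = -C A^{-1} B + D.
det A = -30, so A^{-1} = (1/-30)·adj(A) = [[-4/15, 2/15, -13/30], [-4/15, -13/15, 1/15], [3/5, 6/5, 1/10]]
A^{-1} B = [-5/6, 2/3, -1/2]^T
C A^{-1} B = -7/6
G(0) = D - C A^{-1} B = 0 - (-7/6) = 7/6 ≈ 1.1667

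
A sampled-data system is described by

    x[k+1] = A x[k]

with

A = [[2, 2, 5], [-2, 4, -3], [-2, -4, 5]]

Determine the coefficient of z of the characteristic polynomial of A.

40

Expand det(zI - A) for the 3×3 matrix.
p(z) = z^3 - 11z^2 + 40z - 128.
(Check: constant term = det(-A) = (-1)^3 det A = -128; coefficient of z^2 = -tr A = -11.)
The coefficient of z is 40.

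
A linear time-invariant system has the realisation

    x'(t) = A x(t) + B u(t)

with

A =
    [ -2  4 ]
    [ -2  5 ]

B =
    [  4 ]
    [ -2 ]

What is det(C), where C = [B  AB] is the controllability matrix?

-104

AB = [[-16], [-18]]
Controllability matrix C = [B  AB] = [[4, -16], [-2, -18]]
det(C) = 4·(-18) - (-16)·(-2) = -72 - 32 = -104
Since det(C) ≠ 0, rank(C) = 2 and the system is completely controllable.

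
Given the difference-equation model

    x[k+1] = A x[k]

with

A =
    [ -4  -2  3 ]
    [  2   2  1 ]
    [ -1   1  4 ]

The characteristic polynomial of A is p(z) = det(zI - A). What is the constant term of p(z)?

Expand det(zI - A) for the 3×3 matrix.
p(z) = z^3 - 2z^2 - 10z - 2.
(Check: constant term = det(-A) = (-1)^3 det A = -2; coefficient of z^2 = -tr A = -2.)
The constant term is -2.

-2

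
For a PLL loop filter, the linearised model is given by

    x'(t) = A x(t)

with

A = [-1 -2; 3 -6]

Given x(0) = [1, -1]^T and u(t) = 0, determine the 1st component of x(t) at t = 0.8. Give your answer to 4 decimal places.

det(sI - A) = s^2 - (tr A)s + det A, with tr A = (-1) + (-6) = -7 and det A = (-1)·(-6) - (-2)·3 = 6 - (-6) = 12.
So p(s) = det(sI - A) = s^2 + 7s + 12.
Factor s^2 + 7s + 12: two numbers with sum -7 and product 12 are -3 and -4, so s^2 + 7s + 12 = (s + 3)(s + 4).
Hence p(s) = (s + 3) (s + 4), with roots -4, -3.
The eigenvalues -4, -3 are distinct and real, so A is diagonalisable and x(t) = e^{At} x(0) = V diag(e^{λ_i t}) V^{-1} x(0), where the columns of V are the eigenvectors.
λ = -4: A - (-4)I = [[3, -2], [3, -2]]. Row 1 gives 3·v1 + (-2)·v2 = 0, so take v_1 = [-2, -3]^T.
λ = -3: A - (-3)I = [[2, -2], [3, -3]]. Row 1 gives 2·v1 + (-2)·v2 = 0, so take v_2 = [-1, -1]^T.
V = [v_1 v_2] = [[-2, -1], [-3, -1]] has det V = -1, so V^{-1} = adj(V)/det V = [[1, -1], [-3, 2]].
Modal coordinates z(0) = V^{-1} x(0): 1·1 + (-1)·(-1) = 2; (-3)·1 + 2·(-1) = -5; so z(0) = [2, -5]^T.
x_1(t) = Σ_i (v_i)_1 · z_i(0) · e^{λ_i t} (row 1 of V times the modal terms).
x_1(0.8) = (-2)·2·e^{-4·0.8} + (-1)·(-5)·e^{-3·0.8} = (-4)·0.040762 + 5·0.090718 = 0.2905.

0.2905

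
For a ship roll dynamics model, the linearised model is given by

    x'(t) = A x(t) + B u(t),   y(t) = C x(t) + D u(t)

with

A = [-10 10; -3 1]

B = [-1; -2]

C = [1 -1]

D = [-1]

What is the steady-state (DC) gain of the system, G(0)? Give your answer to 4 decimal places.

G(0) = C(-A)^{-1}B + D = -C A^{-1} B + D.
det A = 20, so A^{-1} = (1/20)·adj(A) = [[1/20, -1/2], [3/20, -1/2]]
A^{-1} B = [19/20, 17/20]^T
C A^{-1} B = 1/10
G(0) = D - C A^{-1} B = -1 - (1/10) = -11/10 ≈ -1.1000

-1.1000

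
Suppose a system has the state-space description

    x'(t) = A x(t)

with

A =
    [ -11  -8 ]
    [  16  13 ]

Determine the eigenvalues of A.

det(sI - A) = s^2 - (tr A)s + det A, with tr A = (-11) + 13 = 2 and det A = (-11)·13 - (-8)·16 = -143 - (-128) = -15.
So p(s) = det(sI - A) = s^2 - 2s - 15.
Factor s^2 - 2s - 15: two numbers with sum 2 and product -15 are 5 and -3, so s^2 - 2s - 15 = (s - 5)(s + 3).
Hence p(s) = (s - 5) (s + 3), with roots -3, 5.
At least one eigenvalue has non-negative real part, so the system is not asymptotically stable.

-3, 5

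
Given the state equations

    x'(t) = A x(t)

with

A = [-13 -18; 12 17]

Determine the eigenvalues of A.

-1, 5

det(sI - A) = s^2 - (tr A)s + det A, with tr A = (-13) + 17 = 4 and det A = (-13)·17 - (-18)·12 = -221 - (-216) = -5.
So p(s) = det(sI - A) = s^2 - 4s - 5.
Factor s^2 - 4s - 5: two numbers with sum 4 and product -5 are 5 and -1, so s^2 - 4s - 5 = (s - 5)(s + 1).
Hence p(s) = (s - 5) (s + 1), with roots -1, 5.
At least one eigenvalue has non-negative real part, so the system is not asymptotically stable.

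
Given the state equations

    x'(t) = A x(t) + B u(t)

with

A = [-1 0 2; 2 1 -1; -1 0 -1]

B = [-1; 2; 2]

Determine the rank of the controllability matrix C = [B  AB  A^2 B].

AB = [[5], [-2], [-1]]
A^2B = [[-7], [9], [-4]]
Controllability matrix C = [B  AB  A^2B] = [[-1, 5, -7], [2, -2, 9], [2, -1, -4]]
det(C) = (-1)·((-2)·(-4) - 9·(-1)) - 5·(2·(-4) - 9·2) + (-7)·(2·(-1) - (-2)·2) = (-1)·17 - 5·(-26) + (-7)·2 = 99 ≠ 0, so rank(C) = 3.
rank(C) = 3 = n, so the pair (A, B) is completely controllable.

3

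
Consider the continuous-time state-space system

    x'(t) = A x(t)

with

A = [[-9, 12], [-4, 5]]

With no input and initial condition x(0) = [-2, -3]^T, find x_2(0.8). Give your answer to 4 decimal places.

-3.1410

det(sI - A) = s^2 - (tr A)s + det A, with tr A = (-9) + 5 = -4 and det A = (-9)·5 - 12·(-4) = -45 - (-48) = 3.
So p(s) = det(sI - A) = s^2 + 4s + 3.
Factor s^2 + 4s + 3: two numbers with sum -4 and product 3 are -1 and -3, so s^2 + 4s + 3 = (s + 1)(s + 3).
Hence p(s) = (s + 1) (s + 3), with roots -3, -1.
The eigenvalues -3, -1 are distinct and real, so A is diagonalisable and x(t) = e^{At} x(0) = V diag(e^{λ_i t}) V^{-1} x(0), where the columns of V are the eigenvectors.
λ = -3: A - (-3)I = [[-6, 12], [-4, 8]]. Row 1 gives (-6)·v1 + 12·v2 = 0, so take v_1 = [-2, -1]^T.
λ = -1: A - (-1)I = [[-8, 12], [-4, 6]]. Row 1 gives (-8)·v1 + 12·v2 = 0, so take v_2 = [-3, -2]^T.
V = [v_1 v_2] = [[-2, -3], [-1, -2]] has det V = 1, so V^{-1} = adj(V)/det V = [[-2, 3], [1, -2]].
Modal coordinates z(0) = V^{-1} x(0): (-2)·(-2) + 3·(-3) = -5; 1·(-2) + (-2)·(-3) = 4; so z(0) = [-5, 4]^T.
x_2(t) = Σ_i (v_i)_2 · z_i(0) · e^{λ_i t} (row 2 of V times the modal terms).
x_2(0.8) = (-1)·(-5)·e^{-3·0.8} + (-2)·4·e^{-1·0.8} = 5·0.090718 + (-8)·0.449329 = -3.1410.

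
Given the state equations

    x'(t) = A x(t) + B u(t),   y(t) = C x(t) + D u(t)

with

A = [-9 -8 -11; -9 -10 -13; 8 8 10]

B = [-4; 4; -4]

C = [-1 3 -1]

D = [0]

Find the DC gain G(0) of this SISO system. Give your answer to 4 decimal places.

38.0000

G(0) = C(-A)^{-1}B + D = -C A^{-1} B + D.
det A = -12, so A^{-1} = (1/-12)·adj(A) = [[-1/3, 2/3, 1/2], [7/6, 1/6, 3/2], [-2/3, -2/3, -3/2]]
A^{-1} B = [2, -10, 6]^T
C A^{-1} B = -38
G(0) = D - C A^{-1} B = 0 - (-38) = 38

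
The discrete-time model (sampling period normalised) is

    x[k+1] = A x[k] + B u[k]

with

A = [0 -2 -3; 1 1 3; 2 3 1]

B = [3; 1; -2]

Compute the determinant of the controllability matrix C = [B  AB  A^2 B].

-808

AB = [[4], [-2], [7]]
A^2B = [[-17], [23], [9]]
Controllability matrix C = [B  AB  A^2B] = [[3, 4, -17], [1, -2, 23], [-2, 7, 9]]
Expanding along the first row, det(C) = 3·((-2)·9 - 23·7) - 4·(1·9 - 23·(-2)) + (-17)·(1·7 - (-2)·(-2)) = 3·(-179) - 4·55 + (-17)·3 = -808
Since det(C) ≠ 0, rank(C) = 3 and the system is completely controllable.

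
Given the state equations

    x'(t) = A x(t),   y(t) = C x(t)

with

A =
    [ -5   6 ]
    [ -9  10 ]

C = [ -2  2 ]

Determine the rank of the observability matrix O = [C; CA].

1

CA = [[-8, 8]]
Observability matrix O = [C; CA] = [[-2, 2], [-8, 8]]
Every row of O is a scalar multiple of row 1 = [-2, 2] (multipliers 1, 4), so the rows span a one-dimensional space.
O ≠ 0, hence rank(O) = 1.
rank(O) = 1 < n = 2, so the pair (A, C) is not completely observable.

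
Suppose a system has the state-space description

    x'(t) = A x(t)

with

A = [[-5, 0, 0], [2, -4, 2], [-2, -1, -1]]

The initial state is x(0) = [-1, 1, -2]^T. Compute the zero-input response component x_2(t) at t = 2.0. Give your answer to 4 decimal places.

-0.0499

det(sI - A) = s^3 - (tr A)s^2 + (M11 + M22 + M33)s - det A, where Mii is the 2×2 principal minor of A obtained by deleting row i and column i.
tr A = (-5) + (-4) + (-1) = -10; M11 = (-4)·(-1) - 2·(-1) = 4 - (-2) = 6; M22 = (-5)·(-1) - 0·(-2) = 5 - 0 = 5; M33 = (-5)·(-4) - 0·2 = 20 - 0 = 20; sum of minors = 31.
det A = (-5)·((-4)·(-1) - 2·(-1)) - 0·(2·(-1) - 2·(-2)) + 0·(2·(-1) - (-4)·(-2)) = (-5)·6 - 0·2 + 0·(-10) = -30.
So p(s) = det(sI - A) = s^3 + 10s^2 + 31s + 30.
Rational-root test: any integer root divides 30. Testing small divisors, s = -2 works: p(-2) = -8 + 40 + (-62) + 30 = 0, so (s + 2) is a factor.
Dividing, p(s) = (s + 2)(s^2 + 8s + 15).
Factor s^2 + 8s + 15: two numbers with sum -8 and product 15 are -3 and -5, so s^2 + 8s + 15 = (s + 3)(s + 5).
Hence p(s) = (s + 2) (s + 3) (s + 5), with roots -5, -3, -2.
The eigenvalues -5, -3, -2 are distinct and real, so A is diagonalisable and x(t) = e^{At} x(0) = V diag(e^{λ_i t}) V^{-1} x(0), where the columns of V are the eigenvectors.
λ = -5: A - (-5)I = [[0, 0, 0], [2, 1, 2], [-2, -1, 4]]. v must be orthogonal to every row; (row 2) × (row 3) = [6, -12, 0], so take v_1 = [1, -2, 0]^T.
λ = -3: A - (-3)I = [[-2, 0, 0], [2, -1, 2], [-2, -1, 2]]. v must be orthogonal to every row; (row 1) × (row 2) = [0, 4, 2], so take v_2 = [0, 2, 1]^T.
λ = -2: A - (-2)I = [[-3, 0, 0], [2, -2, 2], [-2, -1, 1]]. v must be orthogonal to every row; (row 1) × (row 2) = [0, 6, 6], so take v_3 = [0, 1, 1]^T.
V = [v_1 v_2 v_3] = [[1, 0, 0], [-2, 2, 1], [0, 1, 1]] has det V = 1, so V^{-1} = adj(V)/det V = [[1, 0, 0], [2, 1, -1], [-2, -1, 2]].
Modal coordinates z(0) = V^{-1} x(0): 1·(-1) + 0·1 + 0·(-2) = -1; 2·(-1) + 1·1 + (-1)·(-2) = 1; (-2)·(-1) + (-1)·1 + 2·(-2) = -3; so z(0) = [-1, 1, -3]^T.
x_2(t) = Σ_i (v_i)_2 · z_i(0) · e^{λ_i t} (row 2 of V times the modal terms).
x_2(2.0) = (-2)·(-1)·e^{-5·2.0} + 2·1·e^{-3·2.0} + 1·(-3)·e^{-2·2.0} = 2·0.000045 + 2·0.002479 + (-3)·0.018316 = -0.0499.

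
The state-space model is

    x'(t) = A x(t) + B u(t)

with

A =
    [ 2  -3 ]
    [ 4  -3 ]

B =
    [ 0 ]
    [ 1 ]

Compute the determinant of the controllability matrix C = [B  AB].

3

AB = [[-3], [-3]]
Controllability matrix C = [B  AB] = [[0, -3], [1, -3]]
det(C) = 0·(-3) - (-3)·1 = 0 - (-3) = 3
Since det(C) ≠ 0, rank(C) = 2 and the system is completely controllable.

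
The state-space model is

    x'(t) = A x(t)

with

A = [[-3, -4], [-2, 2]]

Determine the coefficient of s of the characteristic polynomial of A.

For a 2×2 matrix, det(sI - A) = s^2 - (tr A)s + det A.
tr A = -1, det A = -14.
So p(s) = s^2 + s - 14.
The coefficient of s is 1.

1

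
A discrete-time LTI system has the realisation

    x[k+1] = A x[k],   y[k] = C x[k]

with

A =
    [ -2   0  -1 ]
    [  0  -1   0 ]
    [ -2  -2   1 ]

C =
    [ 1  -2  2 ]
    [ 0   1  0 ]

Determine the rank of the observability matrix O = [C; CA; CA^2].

3

CA = [[-6, -2, 1], [0, -1, 0]]
CA^2 = [[10, 0, 7], [0, 1, 0]]
Observability matrix O = [C; CA; CA^2] = [[1, -2, 2], [0, 1, 0], [-6, -2, 1], [0, -1, 0], [10, 0, 7], [0, 1, 0]]
Take the 3×3 submatrix of O formed by rows 1, 2, 3: [[1, -2, 2], [0, 1, 0], [-6, -2, 1]]. Its determinant is 1·(1·1 - 0·(-2)) - (-2)·(0·1 - 0·(-6)) + 2·(0·(-2) - 1·(-6)) = 1·1 - (-2)·0 + 2·6 = 13 ≠ 0.
So rank(O) ≥ 3; since O has 3 columns, rank(O) = 3.
rank(O) = 3 = n, so the pair (A, C) is completely observable.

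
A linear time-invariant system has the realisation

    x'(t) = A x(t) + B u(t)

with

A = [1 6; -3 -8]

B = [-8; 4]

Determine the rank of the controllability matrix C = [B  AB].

AB = [[16], [-8]]
Controllability matrix C = [B  AB] = [[-8, 16], [4, -8]]
Every column of C is a scalar multiple of column 1 = [-8, 4] (multipliers 1, -2), so the columns span a one-dimensional space.
C ≠ 0, hence rank(C) = 1.
rank(C) = 1 < n = 2, so the pair (A, B) is not completely controllable.

1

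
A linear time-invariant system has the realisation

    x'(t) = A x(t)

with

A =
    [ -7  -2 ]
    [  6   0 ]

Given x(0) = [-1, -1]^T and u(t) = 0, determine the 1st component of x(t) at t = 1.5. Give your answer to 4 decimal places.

0.0407

det(sI - A) = s^2 - (tr A)s + det A, with tr A = (-7) + 0 = -7 and det A = (-7)·0 - (-2)·6 = 0 - (-12) = 12.
So p(s) = det(sI - A) = s^2 + 7s + 12.
Factor s^2 + 7s + 12: two numbers with sum -7 and product 12 are -3 and -4, so s^2 + 7s + 12 = (s + 3)(s + 4).
Hence p(s) = (s + 3) (s + 4), with roots -4, -3.
The eigenvalues -4, -3 are distinct and real, so A is diagonalisable and x(t) = e^{At} x(0) = V diag(e^{λ_i t}) V^{-1} x(0), where the columns of V are the eigenvectors.
λ = -4: A - (-4)I = [[-3, -2], [6, 4]]. Row 1 gives (-3)·v1 + (-2)·v2 = 0, so take v_1 = [-2, 3]^T.
λ = -3: A - (-3)I = [[-4, -2], [6, 3]]. Row 1 gives (-4)·v1 + (-2)·v2 = 0, so take v_2 = [-1, 2]^T.
V = [v_1 v_2] = [[-2, -1], [3, 2]] has det V = -1, so V^{-1} = adj(V)/det V = [[-2, -1], [3, 2]].
Modal coordinates z(0) = V^{-1} x(0): (-2)·(-1) + (-1)·(-1) = 3; 3·(-1) + 2·(-1) = -5; so z(0) = [3, -5]^T.
x_1(t) = Σ_i (v_i)_1 · z_i(0) · e^{λ_i t} (row 1 of V times the modal terms).
x_1(1.5) = (-2)·3·e^{-4·1.5} + (-1)·(-5)·e^{-3·1.5} = (-6)·0.002479 + 5·0.011109 = 0.0407.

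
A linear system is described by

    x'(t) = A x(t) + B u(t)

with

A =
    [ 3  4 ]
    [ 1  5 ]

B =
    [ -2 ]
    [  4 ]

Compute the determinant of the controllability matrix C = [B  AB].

AB = [[10], [18]]
Controllability matrix C = [B  AB] = [[-2, 10], [4, 18]]
det(C) = (-2)·18 - 10·4 = -36 - 40 = -76
Since det(C) ≠ 0, rank(C) = 2 and the system is completely controllable.

-76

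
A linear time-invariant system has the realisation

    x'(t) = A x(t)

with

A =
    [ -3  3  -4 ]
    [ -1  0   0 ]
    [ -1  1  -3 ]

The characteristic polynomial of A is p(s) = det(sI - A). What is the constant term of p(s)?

Expand det(sI - A) for the 3×3 matrix.
p(s) = s^3 + 6s^2 + 8s + 5.
(Check: constant term = det(-A) = (-1)^3 det A = 5; coefficient of s^2 = -tr A = 6.)
The constant term is 5.

5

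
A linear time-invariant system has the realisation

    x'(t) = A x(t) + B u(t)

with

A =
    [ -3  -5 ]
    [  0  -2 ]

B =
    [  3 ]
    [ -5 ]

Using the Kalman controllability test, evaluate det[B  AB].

AB = [[16], [10]]
Controllability matrix C = [B  AB] = [[3, 16], [-5, 10]]
det(C) = 3·10 - 16·(-5) = 30 - (-80) = 110
Since det(C) ≠ 0, rank(C) = 2 and the system is completely controllable.

110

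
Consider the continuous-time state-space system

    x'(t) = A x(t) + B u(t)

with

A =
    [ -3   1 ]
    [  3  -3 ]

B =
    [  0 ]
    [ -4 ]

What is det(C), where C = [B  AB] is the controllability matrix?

AB = [[-4], [12]]
Controllability matrix C = [B  AB] = [[0, -4], [-4, 12]]
det(C) = 0·12 - (-4)·(-4) = 0 - 16 = -16
Since det(C) ≠ 0, rank(C) = 2 and the system is completely controllable.

-16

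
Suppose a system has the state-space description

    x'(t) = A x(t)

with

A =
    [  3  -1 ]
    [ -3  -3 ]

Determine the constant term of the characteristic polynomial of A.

-12

For a 2×2 matrix, det(sI - A) = s^2 - (tr A)s + det A.
tr A = 0, det A = -12.
So p(s) = s^2 - 12.
The constant term is -12.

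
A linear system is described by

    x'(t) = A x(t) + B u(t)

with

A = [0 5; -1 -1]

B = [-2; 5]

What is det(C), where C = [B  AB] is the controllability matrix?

AB = [[25], [-3]]
Controllability matrix C = [B  AB] = [[-2, 25], [5, -3]]
det(C) = (-2)·(-3) - 25·5 = 6 - 125 = -119
Since det(C) ≠ 0, rank(C) = 2 and the system is completely controllable.

-119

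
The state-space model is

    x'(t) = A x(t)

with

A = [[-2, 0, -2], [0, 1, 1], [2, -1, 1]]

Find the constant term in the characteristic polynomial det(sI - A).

Expand det(sI - A) for the 3×3 matrix.
p(s) = s^3 + 2s.
(Check: constant term = det(-A) = (-1)^3 det A = 0; coefficient of s^2 = -tr A = 0.)
The constant term is 0.

0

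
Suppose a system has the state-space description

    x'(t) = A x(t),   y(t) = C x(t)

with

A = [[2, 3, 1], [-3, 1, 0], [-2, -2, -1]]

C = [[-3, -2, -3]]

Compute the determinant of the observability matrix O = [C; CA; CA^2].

-477

CA = [[6, -5, 0]]
CA^2 = [[27, 13, 6]]
Observability matrix O = [C; CA; CA^2] = [[-3, -2, -3], [6, -5, 0], [27, 13, 6]]
Expanding along the first row, det(O) = (-3)·((-5)·6 - 0·13) - (-2)·(6·6 - 0·27) + (-3)·(6·13 - (-5)·27) = (-3)·(-30) - (-2)·36 + (-3)·213 = -477
Since det(O) ≠ 0, rank(O) = 3 and the system is completely observable.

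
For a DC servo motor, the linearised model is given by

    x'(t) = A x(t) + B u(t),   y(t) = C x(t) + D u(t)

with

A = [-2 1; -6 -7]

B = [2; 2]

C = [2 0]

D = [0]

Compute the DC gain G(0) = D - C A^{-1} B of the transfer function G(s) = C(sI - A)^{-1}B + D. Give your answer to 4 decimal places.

G(0) = C(-A)^{-1}B + D = -C A^{-1} B + D.
det A = 20, so A^{-1} = (1/20)·adj(A) = [[-7/20, -1/20], [3/10, -1/10]]
A^{-1} B = [-4/5, 2/5]^T
C A^{-1} B = -8/5
G(0) = D - C A^{-1} B = 0 - (-8/5) = 8/5 ≈ 1.6000

1.6000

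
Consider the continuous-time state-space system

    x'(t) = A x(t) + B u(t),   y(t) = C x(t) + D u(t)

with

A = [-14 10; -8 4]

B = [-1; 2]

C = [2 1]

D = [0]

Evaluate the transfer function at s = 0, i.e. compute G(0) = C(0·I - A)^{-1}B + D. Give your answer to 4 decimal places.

G(0) = C(-A)^{-1}B + D = -C A^{-1} B + D.
det A = 24, so A^{-1} = (1/24)·adj(A) = [[1/6, -5/12], [1/3, -7/12]]
A^{-1} B = [-1, -3/2]^T
C A^{-1} B = -7/2
G(0) = D - C A^{-1} B = 0 - (-7/2) = 7/2 ≈ 3.5000

3.5000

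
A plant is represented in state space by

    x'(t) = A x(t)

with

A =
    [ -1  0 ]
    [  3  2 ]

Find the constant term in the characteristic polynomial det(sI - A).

-2

For a 2×2 matrix, det(sI - A) = s^2 - (tr A)s + det A.
tr A = 1, det A = -2.
So p(s) = s^2 - s - 2.
The constant term is -2.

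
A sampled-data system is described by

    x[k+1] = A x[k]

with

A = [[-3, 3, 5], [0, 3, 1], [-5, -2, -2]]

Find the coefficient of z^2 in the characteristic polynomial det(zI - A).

2

Expand det(zI - A) for the 3×3 matrix.
p(z) = z^3 + 2z^2 + 18z - 72.
(Check: constant term = det(-A) = (-1)^3 det A = -72; coefficient of z^2 = -tr A = 2.)
The coefficient of z^2 is 2.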